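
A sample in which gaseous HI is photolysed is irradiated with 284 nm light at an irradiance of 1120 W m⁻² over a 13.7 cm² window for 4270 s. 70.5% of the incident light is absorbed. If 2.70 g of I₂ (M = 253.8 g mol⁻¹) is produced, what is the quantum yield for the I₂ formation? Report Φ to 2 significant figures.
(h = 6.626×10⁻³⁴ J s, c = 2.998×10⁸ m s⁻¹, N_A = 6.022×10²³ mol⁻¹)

Product: 2.70 g / 253.8 g mol⁻¹ = 0.01064 mol.
Photon energy at 284 nm: hc/λ = (6.626×10⁻³⁴)(2.998×10⁸)/(284×10⁻⁹) = 6.995×10⁻¹⁹ J.
Energy delivered: (1120 W m⁻²)(13.7×10⁻⁴ m²)(4270 s) = 6552 J.
Photons incident: 6552 / 6.995×10⁻¹⁹ = 9.367×10²¹, i.e. 9.367×10²¹/6.022×10²³ = 0.01555 mol.
Photons absorbed: 0.705 × 0.01555 = 0.01096 mol.
Φ = 0.01064 mol / 0.01096 mol photons = 0.97.

Φ = 0.97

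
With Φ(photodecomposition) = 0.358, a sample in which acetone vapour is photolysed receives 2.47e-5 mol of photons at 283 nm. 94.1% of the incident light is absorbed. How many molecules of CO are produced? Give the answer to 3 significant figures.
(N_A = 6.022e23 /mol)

Photons absorbed: 0.941 × 2.47e-5 = 2.324e-5 mol.
Product: Φ × n_abs = 0.358 × 2.324e-5 = 8.320e-6 mol.
As a count: 8.320e-6 × 6.022e23 = 5.01e18.

5.01e18 molecules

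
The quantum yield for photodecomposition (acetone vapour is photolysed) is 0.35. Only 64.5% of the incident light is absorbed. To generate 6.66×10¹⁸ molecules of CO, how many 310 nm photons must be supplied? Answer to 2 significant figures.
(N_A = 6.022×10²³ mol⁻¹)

Product: 6.66×10¹⁸ / 6.022×10²³ = 1.106×10⁻⁵ mol.
Photons that must be absorbed: 1.106×10⁻⁵ / 0.35 = 3.160×10⁻⁵ mol.
Incident photons needed: 3.160×10⁻⁵ / 0.645 = 4.899×10⁻⁵ mol.
Photon count: 4.899×10⁻⁵ × 6.022×10²³ = 3.0×10¹⁹.

3.0×10¹⁹ photons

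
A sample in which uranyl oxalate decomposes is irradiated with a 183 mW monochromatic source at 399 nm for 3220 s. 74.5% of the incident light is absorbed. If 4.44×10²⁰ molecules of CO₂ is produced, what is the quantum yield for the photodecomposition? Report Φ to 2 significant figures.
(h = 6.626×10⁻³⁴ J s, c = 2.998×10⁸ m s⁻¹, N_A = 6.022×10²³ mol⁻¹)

Φ = 0.50

Product: 4.44×10²⁰ / 6.022×10²³ = 7.373×10⁻⁴ mol.
Photon energy at 399 nm: hc/λ = (6.626×10⁻³⁴)(2.998×10⁸)/(399×10⁻⁹) = 4.979×10⁻¹⁹ J.
Energy delivered: (183 mW)(3220 s) = 589.3 J.
Photons incident: 589.3 / 4.979×10⁻¹⁹ = 1.184×10²¹, i.e. 1.184×10²¹/6.022×10²³ = 0.001966 mol.
Photons absorbed: 0.745 × 0.001966 = 0.001465 mol.
Φ = 7.373×10⁻⁴ mol / 0.001465 mol photons = 0.50.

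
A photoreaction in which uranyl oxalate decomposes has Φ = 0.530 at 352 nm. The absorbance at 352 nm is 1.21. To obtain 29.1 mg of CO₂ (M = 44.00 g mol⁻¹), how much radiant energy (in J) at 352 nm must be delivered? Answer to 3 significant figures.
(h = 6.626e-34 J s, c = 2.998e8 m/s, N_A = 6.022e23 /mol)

Product: 29.1 mg / 44.00 g mol⁻¹ = 6.614e-4 mol.
Photons that must be absorbed: 6.614e-4 / 0.530 = 0.001248 mol.
Fraction absorbed: 1 − 10^(−1.21) = 0.9383.
Incident photons needed: 0.001248 / 0.9383 = 0.001330 mol.
Photon energy: hc/λ = 5.643e-19 J; per mole, 3.398e5 J mol⁻¹.
Energy required: 0.001330 × 3.398e5 = 452 J.

452 J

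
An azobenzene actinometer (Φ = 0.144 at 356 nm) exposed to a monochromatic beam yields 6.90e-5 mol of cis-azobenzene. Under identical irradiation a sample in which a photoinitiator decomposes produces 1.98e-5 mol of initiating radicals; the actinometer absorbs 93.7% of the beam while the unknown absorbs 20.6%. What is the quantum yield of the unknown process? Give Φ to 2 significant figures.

Photons absorbed by the actinometer: 6.90e-5 / 0.144 = 4.792e-4 mol.
Incident flux: 4.792e-4 / 0.937 = 5.114e-4 einstein.
Absorbed by unknown: 0.206 × 5.114e-4 = 1.053e-4 mol.
Φ(unknown) = 1.98e-5 / 1.053e-4 = 0.19.

Φ = 0.19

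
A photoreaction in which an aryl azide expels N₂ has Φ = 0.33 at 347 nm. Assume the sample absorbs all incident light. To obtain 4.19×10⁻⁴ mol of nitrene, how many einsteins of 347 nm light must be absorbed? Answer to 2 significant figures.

0.0013 einstein

Photons that must be absorbed: 4.19×10⁻⁴ / 0.33 = 0.001270 mol.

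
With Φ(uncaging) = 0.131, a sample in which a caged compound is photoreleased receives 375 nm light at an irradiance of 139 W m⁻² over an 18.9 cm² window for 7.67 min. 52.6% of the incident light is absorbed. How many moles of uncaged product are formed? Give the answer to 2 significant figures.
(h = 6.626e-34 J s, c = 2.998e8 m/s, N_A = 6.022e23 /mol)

2.6e-5 mol

Photon energy at 375 nm: hc/λ = (6.626e-34)(2.998e8)/(375e-9) = 5.297e-19 J.
Energy delivered: (139 W m⁻²)(18.9e-4 m²)(460.2 s) = 120.9 J.
Photons incident: 120.9 / 5.297e-19 = 2.282e20, i.e. 2.282e20/6.022e23 = 3.789e-4 mol.
Photons absorbed: 0.526 × 3.789e-4 = 1.993e-4 mol.
Product: Φ × n_abs = 0.131 × 1.993e-4 = 2.611e-5 mol.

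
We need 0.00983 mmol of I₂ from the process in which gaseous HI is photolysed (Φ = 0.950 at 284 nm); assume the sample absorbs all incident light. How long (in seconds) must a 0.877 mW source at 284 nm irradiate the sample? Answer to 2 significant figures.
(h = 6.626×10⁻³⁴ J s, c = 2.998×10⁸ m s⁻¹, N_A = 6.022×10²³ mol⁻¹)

t ≈ 5000 s

Product: 0.00983 mmol = 9.83×10⁻⁶ mol.
Photons that must be absorbed: 9.83×10⁻⁶ / 0.950 = 1.035×10⁻⁵ mol.
Photon energy: hc/λ = 6.995×10⁻¹⁹ J; per mole, 4.212×10⁵ J mol⁻¹.
Energy required: 1.035×10⁻⁵ × 4.212×10⁵ = 4.359 J.
Time: 4.359 J / 0.000877 W = 5000 s.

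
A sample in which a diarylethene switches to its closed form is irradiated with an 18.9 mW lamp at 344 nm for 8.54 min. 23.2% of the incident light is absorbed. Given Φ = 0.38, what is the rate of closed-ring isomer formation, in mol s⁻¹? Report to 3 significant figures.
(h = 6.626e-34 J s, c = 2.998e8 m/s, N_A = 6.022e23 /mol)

4.79e-9 mol s⁻¹

Photon energy at 344 nm: hc/λ = (6.626e-34)(2.998e8)/(344e-9) = 5.775e-19 J.
Energy delivered: (18.9 mW)(512.4 s) = 9.684 J.
Photons incident: 9.684 / 5.775e-19 = 1.677e19, i.e. 1.677e19/6.022e23 = 2.785e-5 mol.
Photons absorbed: 0.232 × 2.785e-5 = 6.461e-6 mol.
Product formed: 0.38 × 6.461e-6 = 2.455e-6 mol.
Rate: 2.455e-6 / 512.4 s = 4.79e-9 mol s⁻¹.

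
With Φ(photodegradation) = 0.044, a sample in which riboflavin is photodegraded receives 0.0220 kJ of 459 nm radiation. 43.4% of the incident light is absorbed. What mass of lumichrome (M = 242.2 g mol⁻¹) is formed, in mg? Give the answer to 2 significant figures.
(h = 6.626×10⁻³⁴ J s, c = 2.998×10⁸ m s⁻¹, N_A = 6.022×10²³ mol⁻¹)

Photon energy at 459 nm: hc/λ = (6.626×10⁻³⁴)(2.998×10⁸)/(459×10⁻⁹) = 4.328×10⁻¹⁹ J.
Incident energy: 0.0220 kJ = 22.0 J.
Photons incident: 22.0 / 4.328×10⁻¹⁹ = 5.083×10¹⁹, i.e. 5.083×10¹⁹/6.022×10²³ = 8.441×10⁻⁵ mol.
Photons absorbed: 0.434 × 8.441×10⁻⁵ = 3.663×10⁻⁵ mol.
Product: Φ × n_abs = 0.044 × 3.663×10⁻⁵ = 1.612×10⁻⁶ mol.
Mass: 1.612×10⁻⁶ × 242.2 = 3.904×10⁻⁴ g = 0.39 mg.

0.39 mg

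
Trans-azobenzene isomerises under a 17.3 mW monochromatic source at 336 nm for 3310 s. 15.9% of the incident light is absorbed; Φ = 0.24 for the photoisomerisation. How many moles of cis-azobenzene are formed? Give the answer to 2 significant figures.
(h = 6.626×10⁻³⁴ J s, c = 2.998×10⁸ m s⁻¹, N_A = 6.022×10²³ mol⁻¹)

6.1×10⁻⁶ mol

Photon energy at 336 nm: hc/λ = (6.626×10⁻³⁴)(2.998×10⁸)/(336×10⁻⁹) = 5.912×10⁻¹⁹ J.
Energy delivered: (17.3 mW)(3310 s) = 57.26 J.
Photons incident: 57.26 / 5.912×10⁻¹⁹ = 9.685×10¹⁹, i.e. 9.685×10¹⁹/6.022×10²³ = 1.608×10⁻⁴ mol.
Photons absorbed: 0.159 × 1.608×10⁻⁴ = 2.557×10⁻⁵ mol.
Product: Φ × n_abs = 0.24 × 2.557×10⁻⁵ = 6.137×10⁻⁶ mol.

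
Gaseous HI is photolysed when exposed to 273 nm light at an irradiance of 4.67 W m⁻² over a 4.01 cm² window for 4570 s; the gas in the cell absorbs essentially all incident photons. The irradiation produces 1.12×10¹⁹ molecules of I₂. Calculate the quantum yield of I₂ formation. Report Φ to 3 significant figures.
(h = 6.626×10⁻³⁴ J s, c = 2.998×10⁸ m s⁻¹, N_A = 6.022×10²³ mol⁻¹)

Φ = 0.952

Product: 1.12×10¹⁹ / 6.022×10²³ = 1.860×10⁻⁵ mol.
Photon energy at 273 nm: hc/λ = (6.626×10⁻³⁴)(2.998×10⁸)/(273×10⁻⁹) = 7.276×10⁻¹⁹ J.
Energy delivered: (4.67 W m⁻²)(4.01×10⁻⁴ m²)(4570 s) = 8.558 J.
Photons incident: 8.558 / 7.276×10⁻¹⁹ = 1.176×10¹⁹, i.e. 1.176×10¹⁹/6.022×10²³ = 1.953×10⁻⁵ mol.
Φ = 1.860×10⁻⁵ mol / 1.953×10⁻⁵ mol photons = 0.952.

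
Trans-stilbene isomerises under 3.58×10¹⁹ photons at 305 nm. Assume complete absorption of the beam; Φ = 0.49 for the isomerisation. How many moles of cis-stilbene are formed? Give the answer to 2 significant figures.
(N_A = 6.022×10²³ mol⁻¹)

Moles of photons: 3.58×10¹⁹ / 6.022×10²³ = 5.945×10⁻⁵ mol.
Product: Φ × n_abs = 0.49 × 5.945×10⁻⁵ = 2.913×10⁻⁵ mol.

2.9×10⁻⁵ mol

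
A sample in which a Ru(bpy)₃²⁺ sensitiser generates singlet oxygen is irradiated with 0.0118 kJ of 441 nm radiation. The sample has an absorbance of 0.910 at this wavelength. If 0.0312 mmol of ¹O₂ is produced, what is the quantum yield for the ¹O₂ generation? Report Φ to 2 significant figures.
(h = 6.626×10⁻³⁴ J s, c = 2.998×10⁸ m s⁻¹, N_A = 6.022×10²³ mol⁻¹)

Φ = 0.82

Product: 0.0312 mmol = 3.12×10⁻⁵ mol.
Photon energy at 441 nm: hc/λ = (6.626×10⁻³⁴)(2.998×10⁸)/(441×10⁻⁹) = 4.504×10⁻¹⁹ J.
Incident energy: 0.0118 kJ = 11.8 J.
Photons incident: 11.8 / 4.504×10⁻¹⁹ = 2.620×10¹⁹, i.e. 2.620×10¹⁹/6.022×10²³ = 4.351×10⁻⁵ mol.
Fraction absorbed: 1 − 10^(−0.910) = 0.8770.
Photons absorbed: 0.8770 × 4.351×10⁻⁵ = 3.816×10⁻⁵ mol.
Φ = 3.12×10⁻⁵ mol / 3.816×10⁻⁵ mol photons = 0.82.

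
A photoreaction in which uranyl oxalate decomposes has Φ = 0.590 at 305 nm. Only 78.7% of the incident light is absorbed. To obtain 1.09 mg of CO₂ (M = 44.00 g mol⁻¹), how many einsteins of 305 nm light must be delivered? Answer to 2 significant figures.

5.3e-5 einstein

Product: 1.09 mg / 44.00 g mol⁻¹ = 2.477e-5 mol.
Photons that must be absorbed: 2.477e-5 / 0.590 = 4.198e-5 mol.
Incident photons needed: 4.198e-5 / 0.787 = 5.334e-5 mol.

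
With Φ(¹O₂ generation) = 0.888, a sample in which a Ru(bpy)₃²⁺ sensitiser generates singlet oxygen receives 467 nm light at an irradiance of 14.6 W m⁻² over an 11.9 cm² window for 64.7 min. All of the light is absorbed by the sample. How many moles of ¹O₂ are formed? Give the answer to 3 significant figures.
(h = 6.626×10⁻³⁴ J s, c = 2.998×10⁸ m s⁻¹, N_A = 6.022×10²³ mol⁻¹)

Photon energy at 467 nm: hc/λ = (6.626×10⁻³⁴)(2.998×10⁸)/(467×10⁻⁹) = 4.254×10⁻¹⁹ J.
Energy delivered: (14.6 W m⁻²)(11.9×10⁻⁴ m²)(3882 s) = 67.45 J.
Photons incident: 67.45 / 4.254×10⁻¹⁹ = 1.586×10²⁰, i.e. 1.586×10²⁰/6.022×10²³ = 2.634×10⁻⁴ mol.
Product: Φ × n_abs = 0.888 × 2.634×10⁻⁴ = 2.339×10⁻⁴ mol.

2.34×10⁻⁴ mol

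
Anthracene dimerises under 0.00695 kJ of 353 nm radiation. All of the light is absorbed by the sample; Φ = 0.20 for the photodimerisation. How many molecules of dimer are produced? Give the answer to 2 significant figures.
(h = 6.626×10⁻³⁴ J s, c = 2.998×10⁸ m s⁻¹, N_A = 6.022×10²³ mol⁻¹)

2.5×10¹⁸ molecules

Photon energy at 353 nm: hc/λ = (6.626×10⁻³⁴)(2.998×10⁸)/(353×10⁻⁹) = 5.627×10⁻¹⁹ J.
Incident energy: 0.00695 kJ = 6.95 J.
Photons incident: 6.95 / 5.627×10⁻¹⁹ = 1.235×10¹⁹, i.e. 1.235×10¹⁹/6.022×10²³ = 2.051×10⁻⁵ mol.
Product: Φ × n_abs = 0.20 × 2.051×10⁻⁵ = 4.102×10⁻⁶ mol.
As a count: 4.102×10⁻⁶ × 6.022×10²³ = 2.5×10¹⁸.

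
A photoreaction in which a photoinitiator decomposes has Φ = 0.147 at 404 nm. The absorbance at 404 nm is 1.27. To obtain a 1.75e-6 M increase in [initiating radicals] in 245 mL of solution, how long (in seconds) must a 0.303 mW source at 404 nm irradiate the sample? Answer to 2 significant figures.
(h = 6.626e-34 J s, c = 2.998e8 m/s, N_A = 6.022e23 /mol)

t ≈ 3000 s

Product: (1.75e-6 M)(0.245 L) = 4.287e-7 mol.
Photons that must be absorbed: 4.287e-7 / 0.147 = 2.916e-6 mol.
Fraction absorbed: 1 − 10^(−1.27) = 0.9463.
Incident photons needed: 2.916e-6 / 0.9463 = 3.081e-6 mol.
Photon energy: hc/λ = 4.917e-19 J; per mole, 2.961e5 J mol⁻¹.
Energy required: 3.081e-6 × 2.961e5 = 0.9123 J.
Time: 0.9123 J / 0.000303 W = 3000 s.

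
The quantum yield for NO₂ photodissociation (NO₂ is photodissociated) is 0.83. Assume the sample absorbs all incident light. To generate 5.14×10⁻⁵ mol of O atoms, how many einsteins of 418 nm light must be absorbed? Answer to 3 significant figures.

Photons that must be absorbed: 5.14×10⁻⁵ / 0.83 = 6.193×10⁻⁵ mol.

6.19×10⁻⁵ einstein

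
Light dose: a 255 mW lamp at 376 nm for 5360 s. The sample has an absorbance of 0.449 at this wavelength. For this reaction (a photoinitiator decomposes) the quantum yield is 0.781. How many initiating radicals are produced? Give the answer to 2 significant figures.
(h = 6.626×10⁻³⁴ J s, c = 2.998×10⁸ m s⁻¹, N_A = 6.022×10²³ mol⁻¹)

Photon energy at 376 nm: hc/λ = (6.626×10⁻³⁴)(2.998×10⁸)/(376×10⁻⁹) = 5.283×10⁻¹⁹ J.
Energy delivered: (255 mW)(5360 s) = 1367 J.
Photons incident: 1367 / 5.283×10⁻¹⁹ = 2.588×10²¹, i.e. 2.588×10²¹/6.022×10²³ = 0.004298 mol.
Fraction absorbed: 1 − 10^(−0.449) = 0.6444.
Photons absorbed: 0.6444 × 0.004298 = 0.002770 mol.
Product: Φ × n_abs = 0.781 × 0.002770 = 0.002163 mol.
As a count: 0.002163 × 6.022×10²³ = 1.3×10²¹.

1.3×10²¹ initiating radicals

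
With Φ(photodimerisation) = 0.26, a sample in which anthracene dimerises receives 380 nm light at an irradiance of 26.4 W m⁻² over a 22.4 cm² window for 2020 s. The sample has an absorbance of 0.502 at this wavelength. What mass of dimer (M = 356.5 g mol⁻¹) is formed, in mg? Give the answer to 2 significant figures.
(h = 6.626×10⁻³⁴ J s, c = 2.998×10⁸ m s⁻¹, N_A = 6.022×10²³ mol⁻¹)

Photon energy at 380 nm: hc/λ = (6.626×10⁻³⁴)(2.998×10⁸)/(380×10⁻⁹) = 5.228×10⁻¹⁹ J.
Energy delivered: (26.4 W m⁻²)(22.4×10⁻⁴ m²)(2020 s) = 119.5 J.
Photons incident: 119.5 / 5.228×10⁻¹⁹ = 2.286×10²⁰, i.e. 2.286×10²⁰/6.022×10²³ = 3.796×10⁻⁴ mol.
Fraction absorbed: 1 − 10^(−0.502) = 0.6852.
Photons absorbed: 0.6852 × 3.796×10⁻⁴ = 2.601×10⁻⁴ mol.
Product: Φ × n_abs = 0.26 × 2.601×10⁻⁴ = 6.763×10⁻⁵ mol.
Mass: 6.763×10⁻⁵ × 356.5 = 0.02411 g = 24 mg.

24 mg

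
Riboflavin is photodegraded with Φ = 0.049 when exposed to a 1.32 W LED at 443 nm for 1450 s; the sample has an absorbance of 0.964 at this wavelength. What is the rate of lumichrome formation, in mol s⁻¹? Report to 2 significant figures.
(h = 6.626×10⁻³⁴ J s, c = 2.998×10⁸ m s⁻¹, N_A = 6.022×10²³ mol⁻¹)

2.1×10⁻⁷ mol s⁻¹

Photon energy at 443 nm: hc/λ = (6.626×10⁻³⁴)(2.998×10⁸)/(443×10⁻⁹) = 4.484×10⁻¹⁹ J.
Energy delivered: (1.32 W)(1450 s) = 1914 J.
Photons incident: 1914 / 4.484×10⁻¹⁹ = 4.269×10²¹, i.e. 4.269×10²¹/6.022×10²³ = 0.007089 mol.
Fraction absorbed: 1 − 10^(−0.964) = 0.8914.
Photons absorbed: 0.8914 × 0.007089 = 0.006319 mol.
Product formed: 0.049 × 0.006319 = 3.096×10⁻⁴ mol.
Rate: 3.096×10⁻⁴ / 1450 s = 2.1×10⁻⁷ mol s⁻¹.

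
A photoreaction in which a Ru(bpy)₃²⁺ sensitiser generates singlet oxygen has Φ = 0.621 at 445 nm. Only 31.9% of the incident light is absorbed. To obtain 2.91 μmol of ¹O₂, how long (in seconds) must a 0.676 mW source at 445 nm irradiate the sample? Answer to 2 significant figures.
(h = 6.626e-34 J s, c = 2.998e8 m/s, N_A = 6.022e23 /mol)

Product: 2.91 μmol = 2.91e-6 mol.
Photons that must be absorbed: 2.91e-6 / 0.621 = 4.686e-6 mol.
Incident photons needed: 4.686e-6 / 0.319 = 1.469e-5 mol.
Photon energy: hc/λ = 4.464e-19 J; per mole, 2.688e5 J mol⁻¹.
Energy required: 1.469e-5 × 2.688e5 = 3.949 J.
Time: 3.949 J / 0.000676 W = 5800 s.

t ≈ 5800 s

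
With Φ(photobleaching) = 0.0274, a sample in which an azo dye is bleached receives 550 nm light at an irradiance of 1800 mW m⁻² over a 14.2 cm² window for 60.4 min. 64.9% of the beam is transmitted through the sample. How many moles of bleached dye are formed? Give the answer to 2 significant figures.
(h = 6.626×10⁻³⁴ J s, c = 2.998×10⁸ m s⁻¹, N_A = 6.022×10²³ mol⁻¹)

4.1×10⁻⁷ mol

Photon energy at 550 nm: hc/λ = (6.626×10⁻³⁴)(2.998×10⁸)/(550×10⁻⁹) = 3.612×10⁻¹⁹ J.
Energy delivered: (1800 mW m⁻²)(14.2×10⁻⁴ m²)(3624 s) = 9.263 J.
Photons incident: 9.263 / 3.612×10⁻¹⁹ = 2.565×10¹⁹, i.e. 2.565×10¹⁹/6.022×10²³ = 4.259×10⁻⁵ mol.
Fraction absorbed: 1 − 64.9/100 = 0.3510.
Photons absorbed: 0.3510 × 4.259×10⁻⁵ = 1.495×10⁻⁵ mol.
Product: Φ × n_abs = 0.0274 × 1.495×10⁻⁵ = 4.096×10⁻⁷ mol.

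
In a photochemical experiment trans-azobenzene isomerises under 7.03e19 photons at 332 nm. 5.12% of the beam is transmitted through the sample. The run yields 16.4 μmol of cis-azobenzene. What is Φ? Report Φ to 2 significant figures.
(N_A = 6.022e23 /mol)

Φ = 0.15

Product: 16.4 μmol = 1.64e-5 mol.
Moles of photons: 7.03e19 / 6.022e23 = 1.167e-4 mol.
Fraction absorbed: 1 − 5.12/100 = 0.9488.
Photons absorbed: 0.9488 × 1.167e-4 = 1.107e-4 mol.
Φ = 1.64e-5 mol / 1.107e-4 mol photons = 0.15.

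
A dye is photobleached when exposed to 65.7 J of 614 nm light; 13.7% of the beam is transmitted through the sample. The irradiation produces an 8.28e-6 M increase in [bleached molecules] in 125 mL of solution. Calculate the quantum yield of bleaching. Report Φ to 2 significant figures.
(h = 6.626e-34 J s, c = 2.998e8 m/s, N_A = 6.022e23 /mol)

Φ = 0.0036

Product: (8.28e-6 M)(0.125 L) = 1.035e-6 mol.
Photon energy at 614 nm: hc/λ = (6.626e-34)(2.998e8)/(614e-9) = 3.235e-19 J.
Photons incident: 65.7 / 3.235e-19 = 2.031e20, i.e. 2.031e20/6.022e23 = 3.373e-4 mol.
Fraction absorbed: 1 − 13.7/100 = 0.8630.
Photons absorbed: 0.8630 × 3.373e-4 = 2.911e-4 mol.
Φ = 1.035e-6 mol / 2.911e-4 mol photons = 0.0036.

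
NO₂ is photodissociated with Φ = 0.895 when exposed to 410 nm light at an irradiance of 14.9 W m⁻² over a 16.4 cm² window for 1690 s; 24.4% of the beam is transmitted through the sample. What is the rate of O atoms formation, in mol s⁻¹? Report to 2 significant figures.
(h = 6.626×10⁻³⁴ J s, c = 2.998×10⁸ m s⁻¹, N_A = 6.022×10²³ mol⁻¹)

Photon energy at 410 nm: hc/λ = (6.626×10⁻³⁴)(2.998×10⁸)/(410×10⁻⁹) = 4.845×10⁻¹⁹ J.
Energy delivered: (14.9 W m⁻²)(16.4×10⁻⁴ m²)(1690 s) = 41.30 J.
Photons incident: 41.30 / 4.845×10⁻¹⁹ = 8.524×10¹⁹, i.e. 8.524×10¹⁹/6.022×10²³ = 1.415×10⁻⁴ mol.
Fraction absorbed: 1 − 24.4/100 = 0.7560.
Photons absorbed: 0.7560 × 1.415×10⁻⁴ = 1.070×10⁻⁴ mol.
Product formed: 0.895 × 1.070×10⁻⁴ = 9.577×10⁻⁵ mol.
Rate: 9.577×10⁻⁵ / 1690 s = 5.7×10⁻⁸ mol s⁻¹.

5.7×10⁻⁸ mol s⁻¹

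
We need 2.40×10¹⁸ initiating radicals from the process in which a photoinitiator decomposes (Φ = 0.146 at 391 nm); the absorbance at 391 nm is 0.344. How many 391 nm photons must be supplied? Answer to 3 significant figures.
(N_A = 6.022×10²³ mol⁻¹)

3.00×10¹⁹ photons

Product: 2.40×10¹⁸ / 6.022×10²³ = 3.985×10⁻⁶ mol.
Photons that must be absorbed: 3.985×10⁻⁶ / 0.146 = 2.729×10⁻⁵ mol.
Fraction absorbed: 1 − 10^(−0.344) = 0.5471.
Incident photons needed: 2.729×10⁻⁵ / 0.5471 = 4.988×10⁻⁵ mol.
Photon count: 4.988×10⁻⁵ × 6.022×10²³ = 3.00×10¹⁹.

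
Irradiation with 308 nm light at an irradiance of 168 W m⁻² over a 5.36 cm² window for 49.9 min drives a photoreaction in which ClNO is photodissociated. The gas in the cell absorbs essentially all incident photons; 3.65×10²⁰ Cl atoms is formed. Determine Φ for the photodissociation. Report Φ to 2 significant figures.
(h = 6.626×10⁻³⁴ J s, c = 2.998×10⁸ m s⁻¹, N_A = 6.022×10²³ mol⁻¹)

Product: 3.65×10²⁰ / 6.022×10²³ = 6.061×10⁻⁴ mol.
Photon energy at 308 nm: hc/λ = (6.626×10⁻³⁴)(2.998×10⁸)/(308×10⁻⁹) = 6.450×10⁻¹⁹ J.
Energy delivered: (168 W m⁻²)(5.36×10⁻⁴ m²)(2994 s) = 269.6 J.
Photons incident: 269.6 / 6.450×10⁻¹⁹ = 4.180×10²⁰, i.e. 4.180×10²⁰/6.022×10²³ = 6.941×10⁻⁴ mol.
Φ = 6.061×10⁻⁴ mol / 6.941×10⁻⁴ mol photons = 0.87.

Φ = 0.87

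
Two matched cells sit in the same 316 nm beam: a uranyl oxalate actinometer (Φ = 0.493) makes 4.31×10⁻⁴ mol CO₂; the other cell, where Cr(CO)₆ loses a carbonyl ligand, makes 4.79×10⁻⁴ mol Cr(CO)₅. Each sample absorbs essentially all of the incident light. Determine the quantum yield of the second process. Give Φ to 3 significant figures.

Φ = 0.548

Photons absorbed by the actinometer: 4.31×10⁻⁴ / 0.493 = 8.742×10⁻⁴ mol.
Φ(unknown) = 4.79×10⁻⁴ / 8.742×10⁻⁴ = 0.548.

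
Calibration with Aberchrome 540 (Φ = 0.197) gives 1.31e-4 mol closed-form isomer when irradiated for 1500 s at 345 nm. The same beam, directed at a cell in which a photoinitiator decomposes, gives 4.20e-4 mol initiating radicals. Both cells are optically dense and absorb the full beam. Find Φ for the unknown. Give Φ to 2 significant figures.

Φ = 0.63

Photons absorbed by the actinometer: 1.31e-4 / 0.197 = 6.650e-4 mol.
Φ(unknown) = 4.20e-4 / 6.650e-4 = 0.63.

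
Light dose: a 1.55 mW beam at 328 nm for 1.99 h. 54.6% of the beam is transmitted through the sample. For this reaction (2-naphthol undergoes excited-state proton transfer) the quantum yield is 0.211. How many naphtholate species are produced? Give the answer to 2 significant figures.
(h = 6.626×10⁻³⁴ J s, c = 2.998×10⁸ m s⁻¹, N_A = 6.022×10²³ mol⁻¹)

Photon energy at 328 nm: hc/λ = (6.626×10⁻³⁴)(2.998×10⁸)/(328×10⁻⁹) = 6.056×10⁻¹⁹ J.
Energy delivered: (1.55 mW)(7164 s) = 11.10 J.
Photons incident: 11.10 / 6.056×10⁻¹⁹ = 1.833×10¹⁹, i.e. 1.833×10¹⁹/6.022×10²³ = 3.044×10⁻⁵ mol.
Fraction absorbed: 1 − 54.6/100 = 0.4540.
Photons absorbed: 0.4540 × 3.044×10⁻⁵ = 1.382×10⁻⁵ mol.
Product: Φ × n_abs = 0.211 × 1.382×10⁻⁵ = 2.916×10⁻⁶ mol.
As a count: 2.916×10⁻⁶ × 6.022×10²³ = 1.8×10¹⁸.

1.8×10¹⁸ species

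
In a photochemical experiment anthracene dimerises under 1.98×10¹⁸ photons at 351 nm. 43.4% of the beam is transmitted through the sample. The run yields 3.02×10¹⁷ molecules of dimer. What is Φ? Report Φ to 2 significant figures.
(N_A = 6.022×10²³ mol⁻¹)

Product: 3.02×10¹⁷ / 6.022×10²³ = 5.015×10⁻⁷ mol.
Moles of photons: 1.98×10¹⁸ / 6.022×10²³ = 3.288×10⁻⁶ mol.
Fraction absorbed: 1 − 43.4/100 = 0.5660.
Photons absorbed: 0.5660 × 3.288×10⁻⁶ = 1.861×10⁻⁶ mol.
Φ = 5.015×10⁻⁷ mol / 1.861×10⁻⁶ mol photons = 0.27.

Φ = 0.27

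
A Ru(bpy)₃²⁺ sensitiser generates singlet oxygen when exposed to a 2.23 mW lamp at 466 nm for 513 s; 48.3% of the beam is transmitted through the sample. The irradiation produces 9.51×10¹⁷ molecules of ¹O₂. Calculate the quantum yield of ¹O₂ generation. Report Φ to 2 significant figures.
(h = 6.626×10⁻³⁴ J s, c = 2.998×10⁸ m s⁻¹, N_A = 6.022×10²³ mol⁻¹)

Φ = 0.69

Product: 9.51×10¹⁷ / 6.022×10²³ = 1.579×10⁻⁶ mol.
Photon energy at 466 nm: hc/λ = (6.626×10⁻³⁴)(2.998×10⁸)/(466×10⁻⁹) = 4.263×10⁻¹⁹ J.
Energy delivered: (2.23 mW)(513 s) = 1.144 J.
Photons incident: 1.144 / 4.263×10⁻¹⁹ = 2.684×10¹⁸, i.e. 2.684×10¹⁸/6.022×10²³ = 4.457×10⁻⁶ mol.
Fraction absorbed: 1 − 48.3/100 = 0.5170.
Photons absorbed: 0.5170 × 4.457×10⁻⁶ = 2.304×10⁻⁶ mol.
Φ = 1.579×10⁻⁶ mol / 2.304×10⁻⁶ mol photons = 0.69.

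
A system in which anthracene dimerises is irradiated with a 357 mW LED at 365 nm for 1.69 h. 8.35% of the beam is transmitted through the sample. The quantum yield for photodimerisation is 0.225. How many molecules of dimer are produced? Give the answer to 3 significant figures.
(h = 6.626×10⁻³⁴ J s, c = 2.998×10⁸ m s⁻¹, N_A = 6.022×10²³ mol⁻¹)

Photon energy at 365 nm: hc/λ = (6.626×10⁻³⁴)(2.998×10⁸)/(365×10⁻⁹) = 5.442×10⁻¹⁹ J.
Energy delivered: (357 mW)(6084 s) = 2172 J.
Photons incident: 2172 / 5.442×10⁻¹⁹ = 3.991×10²¹, i.e. 3.991×10²¹/6.022×10²³ = 0.006627 mol.
Fraction absorbed: 1 − 8.35/100 = 0.9165.
Photons absorbed: 0.9165 × 0.006627 = 0.006074 mol.
Product: Φ × n_abs = 0.225 × 0.006074 = 0.001367 mol.
As a count: 0.001367 × 6.022×10²³ = 8.23×10²⁰.

8.23×10²⁰ molecules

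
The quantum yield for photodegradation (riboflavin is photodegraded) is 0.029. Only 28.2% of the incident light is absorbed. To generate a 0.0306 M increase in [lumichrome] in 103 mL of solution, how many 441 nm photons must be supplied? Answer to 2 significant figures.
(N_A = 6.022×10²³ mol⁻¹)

2.3×10²³ photons

Product: (0.0306 M)(0.103 L) = 0.003152 mol.
Photons that must be absorbed: 0.003152 / 0.029 = 0.1087 mol.
Incident photons needed: 0.1087 / 0.282 = 0.3855 mol.
Photon count: 0.3855 × 6.022×10²³ = 2.3×10²³.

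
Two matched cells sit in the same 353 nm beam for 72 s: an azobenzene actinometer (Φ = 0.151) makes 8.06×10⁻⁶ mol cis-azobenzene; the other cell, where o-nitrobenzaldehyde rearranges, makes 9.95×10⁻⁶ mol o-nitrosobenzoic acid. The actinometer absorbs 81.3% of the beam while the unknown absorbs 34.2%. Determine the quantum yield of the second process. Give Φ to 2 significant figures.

Φ = 0.44

Photons absorbed by the actinometer: 8.06×10⁻⁶ / 0.151 = 5.338×10⁻⁵ mol.
Incident flux: 5.338×10⁻⁵ / 0.813 = 6.566×10⁻⁵ einstein.
Absorbed by unknown: 0.342 × 6.566×10⁻⁵ = 2.246×10⁻⁵ mol.
Φ(unknown) = 9.95×10⁻⁶ / 2.246×10⁻⁵ = 0.44.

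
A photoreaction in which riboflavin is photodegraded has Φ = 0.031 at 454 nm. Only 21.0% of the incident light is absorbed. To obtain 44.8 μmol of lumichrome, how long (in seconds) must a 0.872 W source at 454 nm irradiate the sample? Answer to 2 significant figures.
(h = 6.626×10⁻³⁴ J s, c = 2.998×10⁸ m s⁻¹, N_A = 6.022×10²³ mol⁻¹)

t ≈ 2100 s

Product: 44.8 μmol = 4.48×10⁻⁵ mol.
Photons that must be absorbed: 4.48×10⁻⁵ / 0.031 = 0.001445 mol.
Incident photons needed: 0.001445 / 0.210 = 0.006881 mol.
Photon energy: hc/λ = 4.375×10⁻¹⁹ J; per mole, 2.635×10⁵ J mol⁻¹.
Energy required: 0.006881 × 2.635×10⁵ = 1813 J.
Time: 1813 J / 0.872 W = 2100 s.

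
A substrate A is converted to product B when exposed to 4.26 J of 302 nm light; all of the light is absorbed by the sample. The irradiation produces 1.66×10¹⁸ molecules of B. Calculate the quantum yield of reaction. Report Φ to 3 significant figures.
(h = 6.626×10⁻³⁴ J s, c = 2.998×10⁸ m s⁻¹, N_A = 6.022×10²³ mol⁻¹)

Product: 1.66×10¹⁸ / 6.022×10²³ = 2.757×10⁻⁶ mol.
Photon energy at 302 nm: hc/λ = (6.626×10⁻³⁴)(2.998×10⁸)/(302×10⁻⁹) = 6.578×10⁻¹⁹ J.
Photons incident: 4.26 / 6.578×10⁻¹⁹ = 6.476×10¹⁸, i.e. 6.476×10¹⁸/6.022×10²³ = 1.075×10⁻⁵ mol.
Φ = 2.757×10⁻⁶ mol / 1.075×10⁻⁵ mol photons = 0.256.

Φ = 0.256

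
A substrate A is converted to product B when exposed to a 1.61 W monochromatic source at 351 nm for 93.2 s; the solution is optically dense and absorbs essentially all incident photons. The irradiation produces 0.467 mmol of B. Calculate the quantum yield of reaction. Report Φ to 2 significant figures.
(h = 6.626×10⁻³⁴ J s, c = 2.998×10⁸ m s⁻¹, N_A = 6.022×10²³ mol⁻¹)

Product: 0.467 mmol = 4.67×10⁻⁴ mol.
Photon energy at 351 nm: hc/λ = (6.626×10⁻³⁴)(2.998×10⁸)/(351×10⁻⁹) = 5.659×10⁻¹⁹ J.
Energy delivered: (1.61 W)(93.2 s) = 150.1 J.
Photons incident: 150.1 / 5.659×10⁻¹⁹ = 2.652×10²⁰, i.e. 2.652×10²⁰/6.022×10²³ = 4.404×10⁻⁴ mol.
Φ = 4.67×10⁻⁴ mol / 4.404×10⁻⁴ mol photons = 1.1.

Φ = 1.1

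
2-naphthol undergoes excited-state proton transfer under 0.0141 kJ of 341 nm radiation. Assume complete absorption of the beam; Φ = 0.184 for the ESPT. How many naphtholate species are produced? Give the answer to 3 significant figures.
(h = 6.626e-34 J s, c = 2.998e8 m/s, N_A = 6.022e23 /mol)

Photon energy at 341 nm: hc/λ = (6.626e-34)(2.998e8)/(341e-9) = 5.825e-19 J.
Incident energy: 0.0141 kJ = 14.1 J.
Photons incident: 14.1 / 5.825e-19 = 2.421e19, i.e. 2.421e19/6.022e23 = 4.020e-5 mol.
Product: Φ × n_abs = 0.184 × 4.020e-5 = 7.397e-6 mol.
As a count: 7.397e-6 × 6.022e23 = 4.45e18.

4.45e18 species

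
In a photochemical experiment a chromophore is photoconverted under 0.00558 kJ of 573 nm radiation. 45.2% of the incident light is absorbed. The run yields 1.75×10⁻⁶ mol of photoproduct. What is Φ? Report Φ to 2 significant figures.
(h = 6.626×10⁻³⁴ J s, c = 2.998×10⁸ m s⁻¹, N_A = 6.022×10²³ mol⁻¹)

Φ = 0.14

Photon energy at 573 nm: hc/λ = (6.626×10⁻³⁴)(2.998×10⁸)/(573×10⁻⁹) = 3.467×10⁻¹⁹ J.
Incident energy: 0.00558 kJ = 5.58 J.
Photons incident: 5.58 / 3.467×10⁻¹⁹ = 1.609×10¹⁹, i.e. 1.609×10¹⁹/6.022×10²³ = 2.672×10⁻⁵ mol.
Photons absorbed: 0.452 × 2.672×10⁻⁵ = 1.208×10⁻⁵ mol.
Φ = 1.75×10⁻⁶ mol / 1.208×10⁻⁵ mol photons = 0.14.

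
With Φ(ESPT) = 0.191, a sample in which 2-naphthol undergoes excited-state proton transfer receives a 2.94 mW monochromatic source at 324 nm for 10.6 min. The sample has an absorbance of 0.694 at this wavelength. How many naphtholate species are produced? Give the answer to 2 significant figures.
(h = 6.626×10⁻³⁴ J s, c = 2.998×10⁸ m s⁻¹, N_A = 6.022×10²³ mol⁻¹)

4.6×10¹⁷ species

Photon energy at 324 nm: hc/λ = (6.626×10⁻³⁴)(2.998×10⁸)/(324×10⁻⁹) = 6.131×10⁻¹⁹ J.
Energy delivered: (2.94 mW)(636 s) = 1.870 J.
Photons incident: 1.870 / 6.131×10⁻¹⁹ = 3.050×10¹⁸, i.e. 3.050×10¹⁸/6.022×10²³ = 5.065×10⁻⁶ mol.
Fraction absorbed: 1 − 10^(−0.694) = 0.7977.
Photons absorbed: 0.7977 × 5.065×10⁻⁶ = 4.040×10⁻⁶ mol.
Product: Φ × n_abs = 0.191 × 4.040×10⁻⁶ = 7.716×10⁻⁷ mol.
As a count: 7.716×10⁻⁷ × 6.022×10²³ = 4.6×10¹⁷.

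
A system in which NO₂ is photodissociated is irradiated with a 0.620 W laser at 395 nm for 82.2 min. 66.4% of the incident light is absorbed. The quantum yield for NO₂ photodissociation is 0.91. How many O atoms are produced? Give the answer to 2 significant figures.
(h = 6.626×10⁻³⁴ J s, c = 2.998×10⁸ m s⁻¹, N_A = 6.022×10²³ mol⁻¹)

Photon energy at 395 nm: hc/λ = (6.626×10⁻³⁴)(2.998×10⁸)/(395×10⁻⁹) = 5.029×10⁻¹⁹ J.
Energy delivered: (0.620 W)(4932 s) = 3058 J.
Photons incident: 3058 / 5.029×10⁻¹⁹ = 6.081×10²¹, i.e. 6.081×10²¹/6.022×10²³ = 0.01010 mol.
Photons absorbed: 0.664 × 0.01010 = 0.006706 mol.
Product: Φ × n_abs = 0.91 × 0.006706 = 0.006102 mol.
As a count: 0.006102 × 6.022×10²³ = 3.7×10²¹.

3.7×10²¹ atoms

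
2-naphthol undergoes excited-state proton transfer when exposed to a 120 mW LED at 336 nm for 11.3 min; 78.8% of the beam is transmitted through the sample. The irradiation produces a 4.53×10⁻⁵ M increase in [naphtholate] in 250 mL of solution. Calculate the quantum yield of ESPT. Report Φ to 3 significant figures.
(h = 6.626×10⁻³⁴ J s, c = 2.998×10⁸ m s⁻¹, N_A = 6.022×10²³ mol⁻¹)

Φ = 0.234

Product: (4.53×10⁻⁵ M)(0.25 L) = 1.133×10⁻⁵ mol.
Photon energy at 336 nm: hc/λ = (6.626×10⁻³⁴)(2.998×10⁸)/(336×10⁻⁹) = 5.912×10⁻¹⁹ J.
Energy delivered: (120 mW)(678 s) = 81.36 J.
Photons incident: 81.36 / 5.912×10⁻¹⁹ = 1.376×10²⁰, i.e. 1.376×10²⁰/6.022×10²³ = 2.285×10⁻⁴ mol.
Fraction absorbed: 1 − 78.8/100 = 0.2120.
Photons absorbed: 0.2120 × 2.285×10⁻⁴ = 4.844×10⁻⁵ mol.
Φ = 1.133×10⁻⁵ mol / 4.844×10⁻⁵ mol photons = 0.234.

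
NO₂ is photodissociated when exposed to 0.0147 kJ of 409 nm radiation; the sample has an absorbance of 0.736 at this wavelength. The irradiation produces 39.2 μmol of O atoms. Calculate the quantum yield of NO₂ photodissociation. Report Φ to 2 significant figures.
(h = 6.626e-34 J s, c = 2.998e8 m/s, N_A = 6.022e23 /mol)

Product: 39.2 μmol = 3.92e-5 mol.
Photon energy at 409 nm: hc/λ = (6.626e-34)(2.998e8)/(409e-9) = 4.857e-19 J.
Incident energy: 0.0147 kJ = 14.7 J.
Photons incident: 14.7 / 4.857e-19 = 3.027e19, i.e. 3.027e19/6.022e23 = 5.027e-5 mol.
Fraction absorbed: 1 − 10^(−0.736) = 0.8163.
Photons absorbed: 0.8163 × 5.027e-5 = 4.104e-5 mol.
Φ = 3.92e-5 mol / 4.104e-5 mol photons = 0.96.

Φ = 0.96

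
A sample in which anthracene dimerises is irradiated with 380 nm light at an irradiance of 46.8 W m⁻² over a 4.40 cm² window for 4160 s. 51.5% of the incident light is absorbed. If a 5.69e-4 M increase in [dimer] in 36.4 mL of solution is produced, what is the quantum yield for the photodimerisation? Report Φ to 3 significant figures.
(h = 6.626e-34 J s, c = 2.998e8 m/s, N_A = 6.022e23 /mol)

Product: (5.69e-4 M)(0.0364 L) = 2.071e-5 mol.
Photon energy at 380 nm: hc/λ = (6.626e-34)(2.998e8)/(380e-9) = 5.228e-19 J.
Energy delivered: (46.8 W m⁻²)(4.40e-4 m²)(4160 s) = 85.66 J.
Photons incident: 85.66 / 5.228e-19 = 1.638e20, i.e. 1.638e20/6.022e23 = 2.720e-4 mol.
Photons absorbed: 0.515 × 2.720e-4 = 1.401e-4 mol.
Φ = 2.071e-5 mol / 1.401e-4 mol photons = 0.148.

Φ = 0.148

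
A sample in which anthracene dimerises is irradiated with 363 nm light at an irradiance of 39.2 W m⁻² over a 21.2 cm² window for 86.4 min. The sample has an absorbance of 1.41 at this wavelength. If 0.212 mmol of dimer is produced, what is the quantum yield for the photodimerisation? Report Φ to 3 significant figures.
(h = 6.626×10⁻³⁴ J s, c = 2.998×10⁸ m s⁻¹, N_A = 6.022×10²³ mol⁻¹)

Φ = 0.169

Product: 0.212 mmol = 2.12×10⁻⁴ mol.
Photon energy at 363 nm: hc/λ = (6.626×10⁻³⁴)(2.998×10⁸)/(363×10⁻⁹) = 5.472×10⁻¹⁹ J.
Energy delivered: (39.2 W m⁻²)(21.2×10⁻⁴ m²)(5184 s) = 430.8 J.
Photons incident: 430.8 / 5.472×10⁻¹⁹ = 7.873×10²⁰, i.e. 7.873×10²⁰/6.022×10²³ = 0.001307 mol.
Fraction absorbed: 1 − 10^(−1.41) = 0.9611.
Photons absorbed: 0.9611 × 0.001307 = 0.001256 mol.
Φ = 2.12×10⁻⁴ mol / 0.001256 mol photons = 0.169.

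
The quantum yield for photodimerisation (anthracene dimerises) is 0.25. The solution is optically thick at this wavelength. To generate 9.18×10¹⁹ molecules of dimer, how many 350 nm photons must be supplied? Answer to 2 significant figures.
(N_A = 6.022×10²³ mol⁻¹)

Product: 9.18×10¹⁹ / 6.022×10²³ = 1.524×10⁻⁴ mol.
Photons that must be absorbed: 1.524×10⁻⁴ / 0.25 = 6.096×10⁻⁴ mol.
Photon count: 6.096×10⁻⁴ × 6.022×10²³ = 3.7×10²⁰.

3.7×10²⁰ photons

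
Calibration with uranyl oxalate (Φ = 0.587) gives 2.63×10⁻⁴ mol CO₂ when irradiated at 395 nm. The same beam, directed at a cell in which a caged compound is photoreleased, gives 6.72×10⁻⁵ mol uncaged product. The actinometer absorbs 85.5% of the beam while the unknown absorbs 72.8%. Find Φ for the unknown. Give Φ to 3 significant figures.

Φ = 0.176

Photons absorbed by the actinometer: 2.63×10⁻⁴ / 0.587 = 4.480×10⁻⁴ mol.
Incident flux: 4.480×10⁻⁴ / 0.855 = 5.240×10⁻⁴ einstein.
Absorbed by unknown: 0.728 × 5.240×10⁻⁴ = 3.815×10⁻⁴ mol.
Φ(unknown) = 6.72×10⁻⁵ / 3.815×10⁻⁴ = 0.176.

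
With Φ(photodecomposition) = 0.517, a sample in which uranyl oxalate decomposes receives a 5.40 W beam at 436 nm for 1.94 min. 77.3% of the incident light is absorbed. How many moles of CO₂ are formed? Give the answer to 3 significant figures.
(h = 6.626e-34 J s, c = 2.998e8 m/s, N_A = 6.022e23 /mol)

Photon energy at 436 nm: hc/λ = (6.626e-34)(2.998e8)/(436e-9) = 4.556e-19 J.
Energy delivered: (5.40 W)(116.4 s) = 628.6 J.
Photons incident: 628.6 / 4.556e-19 = 1.380e21, i.e. 1.380e21/6.022e23 = 0.002292 mol.
Photons absorbed: 0.773 × 0.002292 = 0.001772 mol.
Product: Φ × n_abs = 0.517 × 0.001772 = 9.161e-4 mol.

9.16e-4 mol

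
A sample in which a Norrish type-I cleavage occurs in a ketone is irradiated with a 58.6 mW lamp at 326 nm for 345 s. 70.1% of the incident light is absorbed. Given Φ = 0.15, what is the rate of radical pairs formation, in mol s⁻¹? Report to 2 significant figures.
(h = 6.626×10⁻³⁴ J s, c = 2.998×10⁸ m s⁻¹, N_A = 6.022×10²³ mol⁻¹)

Photon energy at 326 nm: hc/λ = (6.626×10⁻³⁴)(2.998×10⁸)/(326×10⁻⁹) = 6.093×10⁻¹⁹ J.
Energy delivered: (58.6 mW)(345 s) = 20.22 J.
Photons incident: 20.22 / 6.093×10⁻¹⁹ = 3.319×10¹⁹, i.e. 3.319×10¹⁹/6.022×10²³ = 5.511×10⁻⁵ mol.
Photons absorbed: 0.701 × 5.511×10⁻⁵ = 3.863×10⁻⁵ mol.
Product formed: 0.15 × 3.863×10⁻⁵ = 5.795×10⁻⁶ mol.
Rate: 5.795×10⁻⁶ / 345 s = 1.7×10⁻⁸ mol s⁻¹.

1.7×10⁻⁸ mol s⁻¹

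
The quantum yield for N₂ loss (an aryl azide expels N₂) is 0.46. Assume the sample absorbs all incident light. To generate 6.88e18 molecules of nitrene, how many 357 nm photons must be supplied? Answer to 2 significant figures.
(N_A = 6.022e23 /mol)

Product: 6.88e18 / 6.022e23 = 1.142e-5 mol.
Photons that must be absorbed: 1.142e-5 / 0.46 = 2.483e-5 mol.
Photon count: 2.483e-5 × 6.022e23 = 1.5e19.

1.5e19 photons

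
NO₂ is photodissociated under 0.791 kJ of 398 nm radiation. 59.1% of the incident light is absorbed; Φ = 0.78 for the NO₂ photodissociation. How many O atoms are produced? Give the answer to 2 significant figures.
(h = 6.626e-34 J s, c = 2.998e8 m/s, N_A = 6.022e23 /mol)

7.3e20 atoms

Photon energy at 398 nm: hc/λ = (6.626e-34)(2.998e8)/(398e-9) = 4.991e-19 J.
Incident energy: 0.791 kJ = 791 J.
Photons incident: 791 / 4.991e-19 = 1.585e21, i.e. 1.585e21/6.022e23 = 0.002632 mol.
Photons absorbed: 0.591 × 0.002632 = 0.001556 mol.
Product: Φ × n_abs = 0.78 × 0.001556 = 0.001214 mol.
As a count: 0.001214 × 6.022e23 = 7.3e20.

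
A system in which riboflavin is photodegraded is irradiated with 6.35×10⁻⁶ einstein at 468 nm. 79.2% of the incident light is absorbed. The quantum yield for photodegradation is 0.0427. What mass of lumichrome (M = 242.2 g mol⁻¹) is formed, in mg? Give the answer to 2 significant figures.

Photons absorbed: 0.792 × 6.35×10⁻⁶ = 5.029×10⁻⁶ mol.
Product: Φ × n_abs = 0.0427 × 5.029×10⁻⁶ = 2.147×10⁻⁷ mol.
Mass: 2.147×10⁻⁷ × 242.2 = 5.200×10⁻⁵ g = 0.052 mg.

0.052 mg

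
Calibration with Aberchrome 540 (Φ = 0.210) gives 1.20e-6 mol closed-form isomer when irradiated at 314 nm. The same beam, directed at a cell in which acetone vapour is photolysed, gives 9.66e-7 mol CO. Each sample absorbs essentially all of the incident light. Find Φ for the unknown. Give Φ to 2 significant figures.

Φ = 0.17

Photons absorbed by the actinometer: 1.20e-6 / 0.210 = 5.714e-6 mol.
Φ(unknown) = 9.66e-7 / 5.714e-6 = 0.17.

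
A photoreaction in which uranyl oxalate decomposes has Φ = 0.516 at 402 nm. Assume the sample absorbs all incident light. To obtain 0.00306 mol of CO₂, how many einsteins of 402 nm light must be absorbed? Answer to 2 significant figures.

Photons that must be absorbed: 0.00306 / 0.516 = 0.005930 mol.

0.0059 einstein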